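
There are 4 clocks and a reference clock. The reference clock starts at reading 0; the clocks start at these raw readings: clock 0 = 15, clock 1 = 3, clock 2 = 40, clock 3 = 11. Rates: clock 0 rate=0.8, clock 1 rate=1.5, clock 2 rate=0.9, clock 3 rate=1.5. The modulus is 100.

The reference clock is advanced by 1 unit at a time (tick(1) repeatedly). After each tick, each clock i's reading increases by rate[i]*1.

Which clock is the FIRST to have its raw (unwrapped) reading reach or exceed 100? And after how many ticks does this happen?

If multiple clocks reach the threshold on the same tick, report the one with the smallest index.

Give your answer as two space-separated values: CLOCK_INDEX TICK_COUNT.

Answer: 3 60

Derivation:
clock 0: start=15, rate=0.8, needs 100-15 = 85; ticks = ceil(85/0.8) = ceil(106.2500) = 107; reading at tick 107 = 15 + 0.8*107 = 100.6000
clock 1: start=3, rate=1.5, needs 100-3 = 97; ticks = ceil(97/1.5) = ceil(64.6667) = 65; reading at tick 65 = 3 + 1.5*65 = 100.5000
clock 2: start=40, rate=0.9, needs 100-40 = 60; ticks = ceil(60/0.9) = ceil(66.6667) = 67; reading at tick 67 = 40 + 0.9*67 = 100.3000
clock 3: start=11, rate=1.5, needs 100-11 = 89; ticks = ceil(89/1.5) = ceil(59.3333) = 60; reading at tick 60 = 11 + 1.5*60 = 101.0000
Minimum tick count = 60; winners = [3]; smallest index = 3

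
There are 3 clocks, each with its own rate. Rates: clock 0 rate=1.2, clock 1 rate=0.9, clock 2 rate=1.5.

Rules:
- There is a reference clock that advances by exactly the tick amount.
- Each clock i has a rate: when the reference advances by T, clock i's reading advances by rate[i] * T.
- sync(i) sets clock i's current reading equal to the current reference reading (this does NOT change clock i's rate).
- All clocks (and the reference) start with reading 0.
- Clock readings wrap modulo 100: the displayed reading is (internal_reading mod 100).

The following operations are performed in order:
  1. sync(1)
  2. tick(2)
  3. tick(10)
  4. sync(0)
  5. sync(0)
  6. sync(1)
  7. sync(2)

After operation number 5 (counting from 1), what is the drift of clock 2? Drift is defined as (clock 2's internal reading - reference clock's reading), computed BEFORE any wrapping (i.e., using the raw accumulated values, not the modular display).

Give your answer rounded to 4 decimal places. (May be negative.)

After op 1 sync(1): ref=0.0000 raw=[0.0000 0.0000 0.0000]
After op 2 tick(2): ref=2.0000 raw=[2.4000 1.8000 3.0000]
After op 3 tick(10): ref=12.0000 raw=[14.4000 10.8000 18.0000]
After op 4 sync(0): ref=12.0000 raw=[12.0000 10.8000 18.0000]
After op 5 sync(0): ref=12.0000 raw=[12.0000 10.8000 18.0000]
Drift of clock 2 after op 5: 18.0000 - 12.0000 = 6.0000

Answer: 6.0000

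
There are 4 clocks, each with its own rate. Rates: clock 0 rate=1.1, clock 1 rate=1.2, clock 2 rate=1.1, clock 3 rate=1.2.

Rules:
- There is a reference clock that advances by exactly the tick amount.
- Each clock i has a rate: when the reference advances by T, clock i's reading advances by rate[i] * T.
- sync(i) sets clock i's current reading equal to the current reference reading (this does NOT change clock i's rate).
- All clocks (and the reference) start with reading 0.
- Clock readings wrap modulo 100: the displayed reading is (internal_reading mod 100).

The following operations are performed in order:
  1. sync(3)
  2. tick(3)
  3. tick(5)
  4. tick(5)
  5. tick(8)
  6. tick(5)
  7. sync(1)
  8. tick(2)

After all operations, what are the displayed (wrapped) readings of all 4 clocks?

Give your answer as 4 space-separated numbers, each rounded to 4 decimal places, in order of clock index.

After op 1 sync(3): ref=0.0000 raw=[0.0000 0.0000 0.0000 0.0000]
After op 2 tick(3): ref=3.0000 raw=[3.3000 3.6000 3.3000 3.6000]
After op 3 tick(5): ref=8.0000 raw=[8.8000 9.6000 8.8000 9.6000]
After op 4 tick(5): ref=13.0000 raw=[14.3000 15.6000 14.3000 15.6000]
After op 5 tick(8): ref=21.0000 raw=[23.1000 25.2000 23.1000 25.2000]
After op 6 tick(5): ref=26.0000 raw=[28.6000 31.2000 28.6000 31.2000]
After op 7 sync(1): ref=26.0000 raw=[28.6000 26.0000 28.6000 31.2000]
After op 8 tick(2): ref=28.0000 raw=[30.8000 28.4000 30.8000 33.6000]
Wrap final raw readings (mod 100): 30.8000 mod 100 = 30.8000; 28.4000 mod 100 = 28.4000; 30.8000 mod 100 = 30.8000; 33.6000 mod 100 = 33.6000

Answer: 30.8000 28.4000 30.8000 33.6000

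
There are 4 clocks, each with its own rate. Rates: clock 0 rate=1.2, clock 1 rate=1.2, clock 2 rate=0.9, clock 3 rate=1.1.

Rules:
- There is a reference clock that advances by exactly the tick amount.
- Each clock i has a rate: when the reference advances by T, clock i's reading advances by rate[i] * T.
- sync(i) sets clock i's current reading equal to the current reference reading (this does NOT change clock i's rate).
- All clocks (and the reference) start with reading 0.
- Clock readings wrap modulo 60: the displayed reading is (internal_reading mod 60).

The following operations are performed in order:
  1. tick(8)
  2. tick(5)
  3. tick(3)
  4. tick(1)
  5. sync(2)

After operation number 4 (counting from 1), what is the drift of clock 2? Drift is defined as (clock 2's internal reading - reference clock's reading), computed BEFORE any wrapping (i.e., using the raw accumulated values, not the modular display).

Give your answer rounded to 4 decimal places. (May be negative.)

Answer: -1.7000

Derivation:
After op 1 tick(8): ref=8.0000 raw=[9.6000 9.6000 7.2000 8.8000]
After op 2 tick(5): ref=13.0000 raw=[15.6000 15.6000 11.7000 14.3000]
After op 3 tick(3): ref=16.0000 raw=[19.2000 19.2000 14.4000 17.6000]
After op 4 tick(1): ref=17.0000 raw=[20.4000 20.4000 15.3000 18.7000]
Drift of clock 2 after op 4: 15.3000 - 17.0000 = -1.7000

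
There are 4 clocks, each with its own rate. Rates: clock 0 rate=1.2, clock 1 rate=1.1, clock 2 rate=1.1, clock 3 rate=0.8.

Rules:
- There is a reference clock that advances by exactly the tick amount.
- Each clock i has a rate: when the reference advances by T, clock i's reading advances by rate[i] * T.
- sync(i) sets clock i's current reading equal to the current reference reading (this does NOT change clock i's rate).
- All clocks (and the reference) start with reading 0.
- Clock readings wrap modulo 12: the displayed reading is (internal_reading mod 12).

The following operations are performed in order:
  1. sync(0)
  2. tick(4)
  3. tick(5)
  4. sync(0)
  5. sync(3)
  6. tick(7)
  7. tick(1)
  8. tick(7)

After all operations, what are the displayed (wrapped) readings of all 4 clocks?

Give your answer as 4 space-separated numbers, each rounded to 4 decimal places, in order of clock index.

After op 1 sync(0): ref=0.0000 raw=[0.0000 0.0000 0.0000 0.0000]
After op 2 tick(4): ref=4.0000 raw=[4.8000 4.4000 4.4000 3.2000]
After op 3 tick(5): ref=9.0000 raw=[10.8000 9.9000 9.9000 7.2000]
After op 4 sync(0): ref=9.0000 raw=[9.0000 9.9000 9.9000 7.2000]
After op 5 sync(3): ref=9.0000 raw=[9.0000 9.9000 9.9000 9.0000]
After op 6 tick(7): ref=16.0000 raw=[17.4000 17.6000 17.6000 14.6000]
After op 7 tick(1): ref=17.0000 raw=[18.6000 18.7000 18.7000 15.4000]
After op 8 tick(7): ref=24.0000 raw=[27.0000 26.4000 26.4000 21.0000]
Wrap final raw readings (mod 12): 27.0000 mod 12 = 3.0000; 26.4000 mod 12 = 2.4000; 26.4000 mod 12 = 2.4000; 21.0000 mod 12 = 9.0000

Answer: 3.0000 2.4000 2.4000 9.0000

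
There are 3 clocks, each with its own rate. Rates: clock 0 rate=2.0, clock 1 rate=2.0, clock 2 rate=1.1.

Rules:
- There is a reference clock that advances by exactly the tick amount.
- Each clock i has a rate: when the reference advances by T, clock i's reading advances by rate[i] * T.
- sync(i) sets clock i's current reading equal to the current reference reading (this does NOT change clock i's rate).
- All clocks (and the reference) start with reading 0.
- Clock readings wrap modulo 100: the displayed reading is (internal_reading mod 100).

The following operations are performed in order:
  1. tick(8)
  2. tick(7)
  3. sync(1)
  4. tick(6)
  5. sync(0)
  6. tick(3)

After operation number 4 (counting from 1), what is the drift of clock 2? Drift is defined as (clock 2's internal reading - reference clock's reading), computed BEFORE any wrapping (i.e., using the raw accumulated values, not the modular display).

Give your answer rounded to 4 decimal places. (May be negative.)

After op 1 tick(8): ref=8.0000 raw=[16.0000 16.0000 8.8000]
After op 2 tick(7): ref=15.0000 raw=[30.0000 30.0000 16.5000]
After op 3 sync(1): ref=15.0000 raw=[30.0000 15.0000 16.5000]
After op 4 tick(6): ref=21.0000 raw=[42.0000 27.0000 23.1000]
Drift of clock 2 after op 4: 23.1000 - 21.0000 = 2.1000

Answer: 2.1000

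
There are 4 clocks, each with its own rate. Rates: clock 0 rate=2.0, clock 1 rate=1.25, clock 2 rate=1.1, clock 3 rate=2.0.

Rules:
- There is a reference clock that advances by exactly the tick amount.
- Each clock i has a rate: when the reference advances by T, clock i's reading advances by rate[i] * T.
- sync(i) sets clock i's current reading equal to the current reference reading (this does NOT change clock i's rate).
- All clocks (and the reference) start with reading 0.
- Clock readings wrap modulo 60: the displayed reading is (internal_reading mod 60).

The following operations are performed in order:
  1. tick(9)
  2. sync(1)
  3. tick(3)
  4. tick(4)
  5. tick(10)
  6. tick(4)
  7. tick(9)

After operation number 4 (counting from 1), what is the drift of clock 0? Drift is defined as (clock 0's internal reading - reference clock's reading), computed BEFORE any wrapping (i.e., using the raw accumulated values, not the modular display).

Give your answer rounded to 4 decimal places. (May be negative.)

Answer: 16.0000

Derivation:
After op 1 tick(9): ref=9.0000 raw=[18.0000 11.2500 9.9000 18.0000]
After op 2 sync(1): ref=9.0000 raw=[18.0000 9.0000 9.9000 18.0000]
After op 3 tick(3): ref=12.0000 raw=[24.0000 12.7500 13.2000 24.0000]
After op 4 tick(4): ref=16.0000 raw=[32.0000 17.7500 17.6000 32.0000]
Drift of clock 0 after op 4: 32.0000 - 16.0000 = 16.0000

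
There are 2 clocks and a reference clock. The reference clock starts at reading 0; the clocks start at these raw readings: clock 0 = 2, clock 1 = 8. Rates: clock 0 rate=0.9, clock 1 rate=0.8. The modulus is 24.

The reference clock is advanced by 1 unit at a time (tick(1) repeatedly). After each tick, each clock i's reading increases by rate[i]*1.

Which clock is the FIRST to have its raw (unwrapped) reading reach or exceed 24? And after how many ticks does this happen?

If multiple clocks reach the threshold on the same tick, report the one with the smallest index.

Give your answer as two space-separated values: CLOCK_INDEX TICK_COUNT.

clock 0: start=2, rate=0.9, needs 24-2 = 22; ticks = ceil(22/0.9) = ceil(24.4444) = 25; reading at tick 25 = 2 + 0.9*25 = 24.5000
clock 1: start=8, rate=0.8, needs 24-8 = 16; ticks = ceil(16/0.8) = ceil(20.0000) = 20; reading at tick 20 = 8 + 0.8*20 = 24.0000
Minimum tick count = 20; winners = [1]; smallest index = 1

Answer: 1 20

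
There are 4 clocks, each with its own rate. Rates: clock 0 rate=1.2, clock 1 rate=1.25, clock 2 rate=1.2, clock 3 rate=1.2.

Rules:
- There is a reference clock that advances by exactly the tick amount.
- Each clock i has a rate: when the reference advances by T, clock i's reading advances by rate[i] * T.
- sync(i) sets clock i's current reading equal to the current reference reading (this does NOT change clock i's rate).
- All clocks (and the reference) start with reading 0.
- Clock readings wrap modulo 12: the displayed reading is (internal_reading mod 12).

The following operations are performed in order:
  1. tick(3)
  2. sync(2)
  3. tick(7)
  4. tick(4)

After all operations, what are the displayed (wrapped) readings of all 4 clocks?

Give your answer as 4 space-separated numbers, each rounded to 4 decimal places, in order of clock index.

After op 1 tick(3): ref=3.0000 raw=[3.6000 3.7500 3.6000 3.6000]
After op 2 sync(2): ref=3.0000 raw=[3.6000 3.7500 3.0000 3.6000]
After op 3 tick(7): ref=10.0000 raw=[12.0000 12.5000 11.4000 12.0000]
After op 4 tick(4): ref=14.0000 raw=[16.8000 17.5000 16.2000 16.8000]
Wrap final raw readings (mod 12): 16.8000 mod 12 = 4.8000; 17.5000 mod 12 = 5.5000; 16.2000 mod 12 = 4.2000; 16.8000 mod 12 = 4.8000

Answer: 4.8000 5.5000 4.2000 4.8000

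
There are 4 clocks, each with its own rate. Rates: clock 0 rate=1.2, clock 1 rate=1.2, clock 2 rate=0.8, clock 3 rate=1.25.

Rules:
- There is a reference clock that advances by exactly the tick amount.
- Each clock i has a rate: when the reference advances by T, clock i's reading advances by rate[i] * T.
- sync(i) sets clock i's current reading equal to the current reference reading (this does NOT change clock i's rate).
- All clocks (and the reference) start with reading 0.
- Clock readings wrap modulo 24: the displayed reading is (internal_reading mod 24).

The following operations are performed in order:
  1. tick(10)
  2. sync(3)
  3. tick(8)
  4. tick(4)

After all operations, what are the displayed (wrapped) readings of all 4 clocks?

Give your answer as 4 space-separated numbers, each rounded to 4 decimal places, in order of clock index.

After op 1 tick(10): ref=10.0000 raw=[12.0000 12.0000 8.0000 12.5000]
After op 2 sync(3): ref=10.0000 raw=[12.0000 12.0000 8.0000 10.0000]
After op 3 tick(8): ref=18.0000 raw=[21.6000 21.6000 14.4000 20.0000]
After op 4 tick(4): ref=22.0000 raw=[26.4000 26.4000 17.6000 25.0000]
Wrap final raw readings (mod 24): 26.4000 mod 24 = 2.4000; 26.4000 mod 24 = 2.4000; 17.6000 mod 24 = 17.6000; 25.0000 mod 24 = 1.0000

Answer: 2.4000 2.4000 17.6000 1.0000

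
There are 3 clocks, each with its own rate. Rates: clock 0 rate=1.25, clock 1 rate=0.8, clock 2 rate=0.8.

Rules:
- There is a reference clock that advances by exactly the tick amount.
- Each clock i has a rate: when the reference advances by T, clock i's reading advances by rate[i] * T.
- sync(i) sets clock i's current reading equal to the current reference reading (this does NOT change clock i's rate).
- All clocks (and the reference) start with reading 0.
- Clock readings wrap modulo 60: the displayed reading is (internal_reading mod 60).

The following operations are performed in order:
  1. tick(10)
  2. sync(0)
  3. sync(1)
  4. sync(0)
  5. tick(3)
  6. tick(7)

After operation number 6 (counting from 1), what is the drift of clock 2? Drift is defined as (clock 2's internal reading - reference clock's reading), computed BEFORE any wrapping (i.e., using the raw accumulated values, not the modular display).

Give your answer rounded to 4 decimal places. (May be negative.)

Answer: -4.0000

Derivation:
After op 1 tick(10): ref=10.0000 raw=[12.5000 8.0000 8.0000]
After op 2 sync(0): ref=10.0000 raw=[10.0000 8.0000 8.0000]
After op 3 sync(1): ref=10.0000 raw=[10.0000 10.0000 8.0000]
After op 4 sync(0): ref=10.0000 raw=[10.0000 10.0000 8.0000]
After op 5 tick(3): ref=13.0000 raw=[13.7500 12.4000 10.4000]
After op 6 tick(7): ref=20.0000 raw=[22.5000 18.0000 16.0000]
Drift of clock 2 after op 6: 16.0000 - 20.0000 = -4.0000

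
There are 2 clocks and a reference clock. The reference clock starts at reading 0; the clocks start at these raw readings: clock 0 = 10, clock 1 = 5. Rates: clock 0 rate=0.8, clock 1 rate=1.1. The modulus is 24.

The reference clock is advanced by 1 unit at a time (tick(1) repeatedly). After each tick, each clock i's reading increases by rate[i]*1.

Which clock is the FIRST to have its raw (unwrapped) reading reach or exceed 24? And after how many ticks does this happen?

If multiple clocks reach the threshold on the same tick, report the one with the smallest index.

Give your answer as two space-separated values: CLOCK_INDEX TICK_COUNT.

clock 0: start=10, rate=0.8, needs 24-10 = 14; ticks = ceil(14/0.8) = ceil(17.5000) = 18; reading at tick 18 = 10 + 0.8*18 = 24.4000
clock 1: start=5, rate=1.1, needs 24-5 = 19; ticks = ceil(19/1.1) = ceil(17.2727) = 18; reading at tick 18 = 5 + 1.1*18 = 24.8000
Minimum tick count = 18; winners = [0, 1]; smallest index = 0

Answer: 0 18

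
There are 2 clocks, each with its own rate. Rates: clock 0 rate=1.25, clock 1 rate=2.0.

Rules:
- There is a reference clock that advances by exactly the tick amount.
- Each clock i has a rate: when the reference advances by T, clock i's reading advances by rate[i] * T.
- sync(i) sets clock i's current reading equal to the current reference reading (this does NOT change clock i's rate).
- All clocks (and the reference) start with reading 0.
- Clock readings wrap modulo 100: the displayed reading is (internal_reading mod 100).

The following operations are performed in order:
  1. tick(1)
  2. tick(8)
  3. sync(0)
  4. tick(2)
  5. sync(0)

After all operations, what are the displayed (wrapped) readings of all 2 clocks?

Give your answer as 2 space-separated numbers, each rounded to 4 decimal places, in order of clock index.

Answer: 11.0000 22.0000

Derivation:
After op 1 tick(1): ref=1.0000 raw=[1.2500 2.0000]
After op 2 tick(8): ref=9.0000 raw=[11.2500 18.0000]
After op 3 sync(0): ref=9.0000 raw=[9.0000 18.0000]
After op 4 tick(2): ref=11.0000 raw=[11.5000 22.0000]
After op 5 sync(0): ref=11.0000 raw=[11.0000 22.0000]
Wrap final raw readings (mod 100): 11.0000 mod 100 = 11.0000; 22.0000 mod 100 = 22.0000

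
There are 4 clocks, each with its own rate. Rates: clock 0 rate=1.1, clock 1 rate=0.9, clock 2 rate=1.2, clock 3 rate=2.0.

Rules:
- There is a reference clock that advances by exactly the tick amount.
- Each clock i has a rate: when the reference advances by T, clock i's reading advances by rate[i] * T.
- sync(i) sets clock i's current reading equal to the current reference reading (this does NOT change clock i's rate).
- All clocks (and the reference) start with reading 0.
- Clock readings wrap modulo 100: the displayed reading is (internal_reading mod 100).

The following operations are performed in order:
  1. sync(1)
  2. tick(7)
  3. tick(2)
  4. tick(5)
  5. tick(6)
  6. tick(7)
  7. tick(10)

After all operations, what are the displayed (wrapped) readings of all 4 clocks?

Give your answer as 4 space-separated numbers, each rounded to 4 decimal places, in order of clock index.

Answer: 40.7000 33.3000 44.4000 74.0000

Derivation:
After op 1 sync(1): ref=0.0000 raw=[0.0000 0.0000 0.0000 0.0000]
After op 2 tick(7): ref=7.0000 raw=[7.7000 6.3000 8.4000 14.0000]
After op 3 tick(2): ref=9.0000 raw=[9.9000 8.1000 10.8000 18.0000]
After op 4 tick(5): ref=14.0000 raw=[15.4000 12.6000 16.8000 28.0000]
After op 5 tick(6): ref=20.0000 raw=[22.0000 18.0000 24.0000 40.0000]
After op 6 tick(7): ref=27.0000 raw=[29.7000 24.3000 32.4000 54.0000]
After op 7 tick(10): ref=37.0000 raw=[40.7000 33.3000 44.4000 74.0000]
Wrap final raw readings (mod 100): 40.7000 mod 100 = 40.7000; 33.3000 mod 100 = 33.3000; 44.4000 mod 100 = 44.4000; 74.0000 mod 100 = 74.0000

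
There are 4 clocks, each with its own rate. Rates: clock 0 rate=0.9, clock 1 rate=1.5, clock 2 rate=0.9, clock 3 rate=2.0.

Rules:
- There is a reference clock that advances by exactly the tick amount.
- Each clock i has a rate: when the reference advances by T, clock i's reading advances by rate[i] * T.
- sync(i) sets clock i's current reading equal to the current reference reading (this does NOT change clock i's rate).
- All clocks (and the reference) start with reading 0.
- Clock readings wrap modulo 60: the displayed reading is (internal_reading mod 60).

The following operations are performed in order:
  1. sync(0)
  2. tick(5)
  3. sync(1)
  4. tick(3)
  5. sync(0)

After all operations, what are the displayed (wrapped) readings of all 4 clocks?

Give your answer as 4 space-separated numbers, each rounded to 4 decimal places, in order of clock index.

After op 1 sync(0): ref=0.0000 raw=[0.0000 0.0000 0.0000 0.0000]
After op 2 tick(5): ref=5.0000 raw=[4.5000 7.5000 4.5000 10.0000]
After op 3 sync(1): ref=5.0000 raw=[4.5000 5.0000 4.5000 10.0000]
After op 4 tick(3): ref=8.0000 raw=[7.2000 9.5000 7.2000 16.0000]
After op 5 sync(0): ref=8.0000 raw=[8.0000 9.5000 7.2000 16.0000]
Wrap final raw readings (mod 60): 8.0000 mod 60 = 8.0000; 9.5000 mod 60 = 9.5000; 7.2000 mod 60 = 7.2000; 16.0000 mod 60 = 16.0000

Answer: 8.0000 9.5000 7.2000 16.0000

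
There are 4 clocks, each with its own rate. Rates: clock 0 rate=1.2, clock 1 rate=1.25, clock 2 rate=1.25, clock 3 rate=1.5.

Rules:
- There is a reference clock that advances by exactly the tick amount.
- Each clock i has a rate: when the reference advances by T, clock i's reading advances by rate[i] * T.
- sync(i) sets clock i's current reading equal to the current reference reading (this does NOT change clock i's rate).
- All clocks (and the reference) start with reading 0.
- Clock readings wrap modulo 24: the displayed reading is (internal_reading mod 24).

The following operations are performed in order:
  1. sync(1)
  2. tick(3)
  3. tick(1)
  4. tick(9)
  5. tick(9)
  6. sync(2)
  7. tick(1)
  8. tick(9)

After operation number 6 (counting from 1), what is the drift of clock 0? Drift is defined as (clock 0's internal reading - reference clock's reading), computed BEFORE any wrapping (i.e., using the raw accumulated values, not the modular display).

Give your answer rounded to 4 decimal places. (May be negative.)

After op 1 sync(1): ref=0.0000 raw=[0.0000 0.0000 0.0000 0.0000]
After op 2 tick(3): ref=3.0000 raw=[3.6000 3.7500 3.7500 4.5000]
After op 3 tick(1): ref=4.0000 raw=[4.8000 5.0000 5.0000 6.0000]
After op 4 tick(9): ref=13.0000 raw=[15.6000 16.2500 16.2500 19.5000]
After op 5 tick(9): ref=22.0000 raw=[26.4000 27.5000 27.5000 33.0000]
After op 6 sync(2): ref=22.0000 raw=[26.4000 27.5000 22.0000 33.0000]
Drift of clock 0 after op 6: 26.4000 - 22.0000 = 4.4000

Answer: 4.4000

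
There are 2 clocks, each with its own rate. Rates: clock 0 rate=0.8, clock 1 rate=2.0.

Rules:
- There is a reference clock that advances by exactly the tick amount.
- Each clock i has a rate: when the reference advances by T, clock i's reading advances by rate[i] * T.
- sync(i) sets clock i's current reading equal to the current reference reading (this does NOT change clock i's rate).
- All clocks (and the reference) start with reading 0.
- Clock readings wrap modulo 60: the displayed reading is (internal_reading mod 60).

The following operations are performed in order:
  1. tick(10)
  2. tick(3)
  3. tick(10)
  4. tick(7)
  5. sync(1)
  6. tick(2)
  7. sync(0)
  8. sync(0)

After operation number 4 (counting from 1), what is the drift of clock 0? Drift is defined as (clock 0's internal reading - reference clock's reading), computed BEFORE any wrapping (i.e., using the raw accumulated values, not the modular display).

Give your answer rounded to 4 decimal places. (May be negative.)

Answer: -6.0000

Derivation:
After op 1 tick(10): ref=10.0000 raw=[8.0000 20.0000]
After op 2 tick(3): ref=13.0000 raw=[10.4000 26.0000]
After op 3 tick(10): ref=23.0000 raw=[18.4000 46.0000]
After op 4 tick(7): ref=30.0000 raw=[24.0000 60.0000]
Drift of clock 0 after op 4: 24.0000 - 30.0000 = -6.0000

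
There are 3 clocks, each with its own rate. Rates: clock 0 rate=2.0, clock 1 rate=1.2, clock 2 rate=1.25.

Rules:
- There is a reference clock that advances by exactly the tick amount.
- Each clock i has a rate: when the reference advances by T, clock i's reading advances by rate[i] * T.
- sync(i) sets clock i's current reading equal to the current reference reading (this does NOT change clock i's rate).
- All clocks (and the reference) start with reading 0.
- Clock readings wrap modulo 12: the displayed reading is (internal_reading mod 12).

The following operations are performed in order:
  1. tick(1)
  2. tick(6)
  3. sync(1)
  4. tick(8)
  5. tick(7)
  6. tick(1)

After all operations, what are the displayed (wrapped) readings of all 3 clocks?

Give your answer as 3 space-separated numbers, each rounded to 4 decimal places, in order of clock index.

After op 1 tick(1): ref=1.0000 raw=[2.0000 1.2000 1.2500]
After op 2 tick(6): ref=7.0000 raw=[14.0000 8.4000 8.7500]
After op 3 sync(1): ref=7.0000 raw=[14.0000 7.0000 8.7500]
After op 4 tick(8): ref=15.0000 raw=[30.0000 16.6000 18.7500]
After op 5 tick(7): ref=22.0000 raw=[44.0000 25.0000 27.5000]
After op 6 tick(1): ref=23.0000 raw=[46.0000 26.2000 28.7500]
Wrap final raw readings (mod 12): 46.0000 mod 12 = 10.0000; 26.2000 mod 12 = 2.2000; 28.7500 mod 12 = 4.7500

Answer: 10.0000 2.2000 4.7500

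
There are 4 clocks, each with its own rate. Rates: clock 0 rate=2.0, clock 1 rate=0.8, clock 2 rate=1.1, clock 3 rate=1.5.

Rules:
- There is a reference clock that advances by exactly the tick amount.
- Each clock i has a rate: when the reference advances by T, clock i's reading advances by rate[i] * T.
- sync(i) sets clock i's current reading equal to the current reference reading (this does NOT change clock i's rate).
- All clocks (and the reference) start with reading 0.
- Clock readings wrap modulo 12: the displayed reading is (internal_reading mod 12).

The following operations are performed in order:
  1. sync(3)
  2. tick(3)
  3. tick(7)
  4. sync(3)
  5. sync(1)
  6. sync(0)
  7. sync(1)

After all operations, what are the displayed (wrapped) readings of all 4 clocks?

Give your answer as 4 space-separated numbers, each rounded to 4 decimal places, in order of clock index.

After op 1 sync(3): ref=0.0000 raw=[0.0000 0.0000 0.0000 0.0000]
After op 2 tick(3): ref=3.0000 raw=[6.0000 2.4000 3.3000 4.5000]
After op 3 tick(7): ref=10.0000 raw=[20.0000 8.0000 11.0000 15.0000]
After op 4 sync(3): ref=10.0000 raw=[20.0000 8.0000 11.0000 10.0000]
After op 5 sync(1): ref=10.0000 raw=[20.0000 10.0000 11.0000 10.0000]
After op 6 sync(0): ref=10.0000 raw=[10.0000 10.0000 11.0000 10.0000]
After op 7 sync(1): ref=10.0000 raw=[10.0000 10.0000 11.0000 10.0000]
Wrap final raw readings (mod 12): 10.0000 mod 12 = 10.0000; 10.0000 mod 12 = 10.0000; 11.0000 mod 12 = 11.0000; 10.0000 mod 12 = 10.0000

Answer: 10.0000 10.0000 11.0000 10.0000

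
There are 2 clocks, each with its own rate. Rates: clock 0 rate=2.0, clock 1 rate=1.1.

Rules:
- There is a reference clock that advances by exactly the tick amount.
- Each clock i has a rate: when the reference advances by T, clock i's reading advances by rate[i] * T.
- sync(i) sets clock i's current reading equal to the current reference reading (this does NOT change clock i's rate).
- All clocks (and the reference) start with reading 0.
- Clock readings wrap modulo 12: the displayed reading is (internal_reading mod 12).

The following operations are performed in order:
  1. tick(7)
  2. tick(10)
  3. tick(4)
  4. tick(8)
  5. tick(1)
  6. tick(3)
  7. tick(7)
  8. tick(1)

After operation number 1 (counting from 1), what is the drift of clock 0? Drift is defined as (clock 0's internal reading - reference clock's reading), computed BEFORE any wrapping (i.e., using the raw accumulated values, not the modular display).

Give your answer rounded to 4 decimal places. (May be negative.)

After op 1 tick(7): ref=7.0000 raw=[14.0000 7.7000]
Drift of clock 0 after op 1: 14.0000 - 7.0000 = 7.0000

Answer: 7.0000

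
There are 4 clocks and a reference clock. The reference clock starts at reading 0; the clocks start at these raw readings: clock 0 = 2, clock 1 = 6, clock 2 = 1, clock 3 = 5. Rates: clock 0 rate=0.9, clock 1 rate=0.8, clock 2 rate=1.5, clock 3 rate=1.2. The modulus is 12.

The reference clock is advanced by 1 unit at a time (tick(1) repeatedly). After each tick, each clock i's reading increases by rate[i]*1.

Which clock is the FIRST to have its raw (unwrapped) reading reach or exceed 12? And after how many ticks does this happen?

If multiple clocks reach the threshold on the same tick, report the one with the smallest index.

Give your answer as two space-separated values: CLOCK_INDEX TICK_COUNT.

clock 0: start=2, rate=0.9, needs 12-2 = 10; ticks = ceil(10/0.9) = ceil(11.1111) = 12; reading at tick 12 = 2 + 0.9*12 = 12.8000
clock 1: start=6, rate=0.8, needs 12-6 = 6; ticks = ceil(6/0.8) = ceil(7.5000) = 8; reading at tick 8 = 6 + 0.8*8 = 12.4000
clock 2: start=1, rate=1.5, needs 12-1 = 11; ticks = ceil(11/1.5) = ceil(7.3333) = 8; reading at tick 8 = 1 + 1.5*8 = 13.0000
clock 3: start=5, rate=1.2, needs 12-5 = 7; ticks = ceil(7/1.2) = ceil(5.8333) = 6; reading at tick 6 = 5 + 1.2*6 = 12.2000
Minimum tick count = 6; winners = [3]; smallest index = 3

Answer: 3 6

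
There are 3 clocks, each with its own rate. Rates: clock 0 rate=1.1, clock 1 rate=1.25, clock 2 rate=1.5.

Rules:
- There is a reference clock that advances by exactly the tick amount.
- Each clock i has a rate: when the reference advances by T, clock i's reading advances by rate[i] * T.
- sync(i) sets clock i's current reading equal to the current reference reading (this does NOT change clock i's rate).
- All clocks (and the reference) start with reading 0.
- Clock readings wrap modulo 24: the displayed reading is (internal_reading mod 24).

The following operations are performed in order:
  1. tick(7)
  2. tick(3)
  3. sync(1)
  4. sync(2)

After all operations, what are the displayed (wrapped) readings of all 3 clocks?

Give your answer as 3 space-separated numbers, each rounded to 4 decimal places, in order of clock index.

Answer: 11.0000 10.0000 10.0000

Derivation:
After op 1 tick(7): ref=7.0000 raw=[7.7000 8.7500 10.5000]
After op 2 tick(3): ref=10.0000 raw=[11.0000 12.5000 15.0000]
After op 3 sync(1): ref=10.0000 raw=[11.0000 10.0000 15.0000]
After op 4 sync(2): ref=10.0000 raw=[11.0000 10.0000 10.0000]
Wrap final raw readings (mod 24): 11.0000 mod 24 = 11.0000; 10.0000 mod 24 = 10.0000; 10.0000 mod 24 = 10.0000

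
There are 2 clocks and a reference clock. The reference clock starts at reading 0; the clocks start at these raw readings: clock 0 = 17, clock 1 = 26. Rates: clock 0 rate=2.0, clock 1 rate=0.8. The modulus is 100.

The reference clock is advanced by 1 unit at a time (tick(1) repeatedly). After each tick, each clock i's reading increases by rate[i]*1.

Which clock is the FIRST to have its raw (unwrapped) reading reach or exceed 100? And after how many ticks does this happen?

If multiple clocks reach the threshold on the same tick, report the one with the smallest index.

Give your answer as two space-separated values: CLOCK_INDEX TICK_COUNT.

clock 0: start=17, rate=2.0, needs 100-17 = 83; ticks = ceil(83/2.0) = ceil(41.5000) = 42; reading at tick 42 = 17 + 2.0*42 = 101.0000
clock 1: start=26, rate=0.8, needs 100-26 = 74; ticks = ceil(74/0.8) = ceil(92.5000) = 93; reading at tick 93 = 26 + 0.8*93 = 100.4000
Minimum tick count = 42; winners = [0]; smallest index = 0

Answer: 0 42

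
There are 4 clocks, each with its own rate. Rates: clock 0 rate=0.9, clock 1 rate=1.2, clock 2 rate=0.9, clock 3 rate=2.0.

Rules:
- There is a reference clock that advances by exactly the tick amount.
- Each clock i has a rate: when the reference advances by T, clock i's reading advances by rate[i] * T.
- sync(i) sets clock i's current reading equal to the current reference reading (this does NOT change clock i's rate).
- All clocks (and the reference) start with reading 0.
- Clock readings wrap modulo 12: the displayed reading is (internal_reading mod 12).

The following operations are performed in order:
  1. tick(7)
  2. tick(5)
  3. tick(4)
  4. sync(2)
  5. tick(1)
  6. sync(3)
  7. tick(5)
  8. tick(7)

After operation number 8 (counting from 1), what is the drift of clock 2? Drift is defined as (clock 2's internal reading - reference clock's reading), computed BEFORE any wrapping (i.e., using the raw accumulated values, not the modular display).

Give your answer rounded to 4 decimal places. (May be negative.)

Answer: -1.3000

Derivation:
After op 1 tick(7): ref=7.0000 raw=[6.3000 8.4000 6.3000 14.0000]
After op 2 tick(5): ref=12.0000 raw=[10.8000 14.4000 10.8000 24.0000]
After op 3 tick(4): ref=16.0000 raw=[14.4000 19.2000 14.4000 32.0000]
After op 4 sync(2): ref=16.0000 raw=[14.4000 19.2000 16.0000 32.0000]
After op 5 tick(1): ref=17.0000 raw=[15.3000 20.4000 16.9000 34.0000]
After op 6 sync(3): ref=17.0000 raw=[15.3000 20.4000 16.9000 17.0000]
After op 7 tick(5): ref=22.0000 raw=[19.8000 26.4000 21.4000 27.0000]
After op 8 tick(7): ref=29.0000 raw=[26.1000 34.8000 27.7000 41.0000]
Drift of clock 2 after op 8: 27.7000 - 29.0000 = -1.3000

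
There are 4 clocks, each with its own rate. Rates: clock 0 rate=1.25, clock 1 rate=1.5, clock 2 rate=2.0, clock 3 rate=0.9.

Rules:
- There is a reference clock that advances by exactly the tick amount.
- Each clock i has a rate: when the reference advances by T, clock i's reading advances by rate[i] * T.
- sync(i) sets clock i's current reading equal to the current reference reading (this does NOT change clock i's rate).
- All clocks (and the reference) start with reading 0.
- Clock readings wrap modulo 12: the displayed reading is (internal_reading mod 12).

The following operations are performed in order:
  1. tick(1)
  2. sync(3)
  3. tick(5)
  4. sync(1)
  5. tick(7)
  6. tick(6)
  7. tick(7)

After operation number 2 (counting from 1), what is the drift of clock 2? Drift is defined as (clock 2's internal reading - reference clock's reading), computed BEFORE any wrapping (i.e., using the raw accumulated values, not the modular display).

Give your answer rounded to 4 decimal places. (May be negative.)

Answer: 1.0000

Derivation:
After op 1 tick(1): ref=1.0000 raw=[1.2500 1.5000 2.0000 0.9000]
After op 2 sync(3): ref=1.0000 raw=[1.2500 1.5000 2.0000 1.0000]
Drift of clock 2 after op 2: 2.0000 - 1.0000 = 1.0000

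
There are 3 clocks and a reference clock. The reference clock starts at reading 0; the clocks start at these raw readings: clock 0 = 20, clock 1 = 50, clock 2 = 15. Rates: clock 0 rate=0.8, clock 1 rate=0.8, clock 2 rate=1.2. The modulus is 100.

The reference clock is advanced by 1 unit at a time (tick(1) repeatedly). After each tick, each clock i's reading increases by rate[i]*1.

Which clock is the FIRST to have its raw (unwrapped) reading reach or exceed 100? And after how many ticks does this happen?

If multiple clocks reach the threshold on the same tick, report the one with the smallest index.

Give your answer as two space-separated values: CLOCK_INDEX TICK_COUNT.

Answer: 1 63

Derivation:
clock 0: start=20, rate=0.8, needs 100-20 = 80; ticks = ceil(80/0.8) = ceil(100.0000) = 100; reading at tick 100 = 20 + 0.8*100 = 100.0000
clock 1: start=50, rate=0.8, needs 100-50 = 50; ticks = ceil(50/0.8) = ceil(62.5000) = 63; reading at tick 63 = 50 + 0.8*63 = 100.4000
clock 2: start=15, rate=1.2, needs 100-15 = 85; ticks = ceil(85/1.2) = ceil(70.8333) = 71; reading at tick 71 = 15 + 1.2*71 = 100.2000
Minimum tick count = 63; winners = [1]; smallest index = 1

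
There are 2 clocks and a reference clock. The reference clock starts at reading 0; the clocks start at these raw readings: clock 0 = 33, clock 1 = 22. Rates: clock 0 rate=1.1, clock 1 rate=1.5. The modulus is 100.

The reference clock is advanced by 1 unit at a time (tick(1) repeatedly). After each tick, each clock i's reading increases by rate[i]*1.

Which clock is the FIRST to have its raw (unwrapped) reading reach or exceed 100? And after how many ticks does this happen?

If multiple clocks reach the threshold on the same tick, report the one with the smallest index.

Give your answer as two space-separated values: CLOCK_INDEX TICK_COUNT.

clock 0: start=33, rate=1.1, needs 100-33 = 67; ticks = ceil(67/1.1) = ceil(60.9091) = 61; reading at tick 61 = 33 + 1.1*61 = 100.1000
clock 1: start=22, rate=1.5, needs 100-22 = 78; ticks = ceil(78/1.5) = ceil(52.0000) = 52; reading at tick 52 = 22 + 1.5*52 = 100.0000
Minimum tick count = 52; winners = [1]; smallest index = 1

Answer: 1 52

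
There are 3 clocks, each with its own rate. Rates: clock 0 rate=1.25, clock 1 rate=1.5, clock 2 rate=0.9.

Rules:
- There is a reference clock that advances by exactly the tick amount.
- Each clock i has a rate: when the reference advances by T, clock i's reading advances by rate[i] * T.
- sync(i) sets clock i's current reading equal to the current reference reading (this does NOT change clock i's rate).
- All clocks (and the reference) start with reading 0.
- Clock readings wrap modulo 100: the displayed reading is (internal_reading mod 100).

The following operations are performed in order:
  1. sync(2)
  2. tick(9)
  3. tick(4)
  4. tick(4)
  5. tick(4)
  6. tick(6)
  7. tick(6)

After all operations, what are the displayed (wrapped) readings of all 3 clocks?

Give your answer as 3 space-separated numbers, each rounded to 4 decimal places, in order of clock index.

Answer: 41.2500 49.5000 29.7000

Derivation:
After op 1 sync(2): ref=0.0000 raw=[0.0000 0.0000 0.0000]
After op 2 tick(9): ref=9.0000 raw=[11.2500 13.5000 8.1000]
After op 3 tick(4): ref=13.0000 raw=[16.2500 19.5000 11.7000]
After op 4 tick(4): ref=17.0000 raw=[21.2500 25.5000 15.3000]
After op 5 tick(4): ref=21.0000 raw=[26.2500 31.5000 18.9000]
After op 6 tick(6): ref=27.0000 raw=[33.7500 40.5000 24.3000]
After op 7 tick(6): ref=33.0000 raw=[41.2500 49.5000 29.7000]
Wrap final raw readings (mod 100): 41.2500 mod 100 = 41.2500; 49.5000 mod 100 = 49.5000; 29.7000 mod 100 = 29.7000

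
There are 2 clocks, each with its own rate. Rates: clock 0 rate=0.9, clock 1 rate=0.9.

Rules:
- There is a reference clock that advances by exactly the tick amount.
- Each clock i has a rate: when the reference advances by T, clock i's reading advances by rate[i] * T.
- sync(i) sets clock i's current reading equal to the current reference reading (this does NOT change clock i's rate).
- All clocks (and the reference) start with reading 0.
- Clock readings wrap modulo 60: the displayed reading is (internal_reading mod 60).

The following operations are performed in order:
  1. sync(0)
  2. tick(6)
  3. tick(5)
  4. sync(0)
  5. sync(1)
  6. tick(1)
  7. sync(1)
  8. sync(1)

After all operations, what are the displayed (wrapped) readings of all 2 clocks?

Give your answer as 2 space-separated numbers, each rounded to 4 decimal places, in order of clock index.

Answer: 11.9000 12.0000

Derivation:
After op 1 sync(0): ref=0.0000 raw=[0.0000 0.0000]
After op 2 tick(6): ref=6.0000 raw=[5.4000 5.4000]
After op 3 tick(5): ref=11.0000 raw=[9.9000 9.9000]
After op 4 sync(0): ref=11.0000 raw=[11.0000 9.9000]
After op 5 sync(1): ref=11.0000 raw=[11.0000 11.0000]
After op 6 tick(1): ref=12.0000 raw=[11.9000 11.9000]
After op 7 sync(1): ref=12.0000 raw=[11.9000 12.0000]
After op 8 sync(1): ref=12.0000 raw=[11.9000 12.0000]
Wrap final raw readings (mod 60): 11.9000 mod 60 = 11.9000; 12.0000 mod 60 = 12.0000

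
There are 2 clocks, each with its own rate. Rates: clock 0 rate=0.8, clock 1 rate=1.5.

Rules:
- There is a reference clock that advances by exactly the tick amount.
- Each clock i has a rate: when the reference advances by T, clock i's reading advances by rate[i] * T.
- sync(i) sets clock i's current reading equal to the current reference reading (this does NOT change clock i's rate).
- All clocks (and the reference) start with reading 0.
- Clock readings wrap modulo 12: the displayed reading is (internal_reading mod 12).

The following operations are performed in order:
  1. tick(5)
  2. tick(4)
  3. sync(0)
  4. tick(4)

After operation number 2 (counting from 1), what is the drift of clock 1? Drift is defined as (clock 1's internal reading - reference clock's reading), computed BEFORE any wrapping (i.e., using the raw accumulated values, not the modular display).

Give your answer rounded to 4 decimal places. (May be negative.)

Answer: 4.5000

Derivation:
After op 1 tick(5): ref=5.0000 raw=[4.0000 7.5000]
After op 2 tick(4): ref=9.0000 raw=[7.2000 13.5000]
Drift of clock 1 after op 2: 13.5000 - 9.0000 = 4.5000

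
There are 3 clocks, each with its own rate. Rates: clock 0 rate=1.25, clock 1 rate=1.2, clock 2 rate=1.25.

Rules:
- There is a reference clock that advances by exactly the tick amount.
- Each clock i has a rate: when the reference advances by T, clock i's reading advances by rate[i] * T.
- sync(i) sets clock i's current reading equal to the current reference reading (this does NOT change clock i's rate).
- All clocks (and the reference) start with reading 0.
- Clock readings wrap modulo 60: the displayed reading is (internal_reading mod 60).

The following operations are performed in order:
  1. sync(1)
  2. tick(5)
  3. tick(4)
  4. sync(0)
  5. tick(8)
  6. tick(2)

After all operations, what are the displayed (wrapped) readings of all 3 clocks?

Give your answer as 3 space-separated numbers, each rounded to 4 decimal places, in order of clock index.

Answer: 21.5000 22.8000 23.7500

Derivation:
After op 1 sync(1): ref=0.0000 raw=[0.0000 0.0000 0.0000]
After op 2 tick(5): ref=5.0000 raw=[6.2500 6.0000 6.2500]
After op 3 tick(4): ref=9.0000 raw=[11.2500 10.8000 11.2500]
After op 4 sync(0): ref=9.0000 raw=[9.0000 10.8000 11.2500]
After op 5 tick(8): ref=17.0000 raw=[19.0000 20.4000 21.2500]
After op 6 tick(2): ref=19.0000 raw=[21.5000 22.8000 23.7500]
Wrap final raw readings (mod 60): 21.5000 mod 60 = 21.5000; 22.8000 mod 60 = 22.8000; 23.7500 mod 60 = 23.7500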